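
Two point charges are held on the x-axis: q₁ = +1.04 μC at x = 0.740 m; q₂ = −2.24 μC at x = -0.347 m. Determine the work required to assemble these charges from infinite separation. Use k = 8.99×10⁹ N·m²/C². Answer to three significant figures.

The work to assemble the configuration equals its total potential energy, U = Σ kqᵢqⱼ/rᵢⱼ over all pairs.
Pair separations: r₁₂ = 1.09 m.
U = (-0.0193) = -0.0193 J.

-0.0193 J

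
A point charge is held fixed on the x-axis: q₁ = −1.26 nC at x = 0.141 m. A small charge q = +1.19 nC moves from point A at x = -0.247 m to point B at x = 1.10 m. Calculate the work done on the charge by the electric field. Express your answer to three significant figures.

The work done by the electric force is W_field = −ΔU = −q(V_B − V_A) = q(V_A − V_B).
At A: distance to the source charge is 0.388 m; V_A = kq₁/r = -29.2 V.
At B: distance to the source charge is 0.959 m; V_B = kq₁/r = -11.8 V.
ΔV = V_B − V_A = 17.4 V.
W_field = −qΔV = −(1.19×10⁻⁹ C)(17.4 V) = -2.07×10⁻⁸ J.

-2.07×10⁻⁸ J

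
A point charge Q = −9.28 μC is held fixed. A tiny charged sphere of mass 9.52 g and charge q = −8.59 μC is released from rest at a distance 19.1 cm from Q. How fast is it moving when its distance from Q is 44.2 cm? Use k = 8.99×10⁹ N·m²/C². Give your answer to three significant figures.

21.2 m/s

Only the electrostatic force acts, so mechanical energy is conserved: ½mv² = U₁ − U₂ = kQq(1/r₁ − 1/r₂).
U₁ − U₂ = (8.99×10⁹ N·m²/C²)(-9.28×10⁻⁶ C)(-8.59×10⁻⁶ C)(1/0.191 − 1/0.442) = 2.13 J.
v = √(2·2.13/9.52×10⁻³) = 21.2 m/s.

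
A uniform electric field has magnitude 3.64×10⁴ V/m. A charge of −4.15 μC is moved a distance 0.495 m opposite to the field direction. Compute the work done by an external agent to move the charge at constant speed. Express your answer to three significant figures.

The potential change for a displacement 0.495 m opposite to the field direction is ΔV = +Ed = 1.80×10⁴ V.
W_ext = qΔV = -0.0748 J.

-0.0748 J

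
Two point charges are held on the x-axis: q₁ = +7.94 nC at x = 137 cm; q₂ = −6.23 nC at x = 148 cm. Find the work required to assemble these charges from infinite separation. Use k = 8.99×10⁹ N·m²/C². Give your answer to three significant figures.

The work to assemble the configuration equals its total potential energy, U = Σ kqᵢqⱼ/rᵢⱼ over all pairs.
Pair separations: r₁₂ = 0.110 m.
U = (-4.04×10⁻⁶) = -4.04×10⁻⁶ J.

-4.04×10⁻⁶ J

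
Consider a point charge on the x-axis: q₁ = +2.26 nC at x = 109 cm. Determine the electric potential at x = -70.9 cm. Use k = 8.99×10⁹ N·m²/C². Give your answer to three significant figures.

11.3 V

Electric potential is a scalar, so the contributions from each charge add algebraically: V = Σ kqᵢ/rᵢ.
V = k[(2.26×10⁻⁹)/(1.80)] = 11.3 V.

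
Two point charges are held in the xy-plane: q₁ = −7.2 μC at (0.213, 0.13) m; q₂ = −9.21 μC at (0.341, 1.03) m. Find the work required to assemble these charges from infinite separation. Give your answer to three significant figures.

The assembly work is the sum of pairwise potential energies, U = Σ_{i<j} kqᵢqⱼ/rᵢⱼ.
Pair separations: r₁₂ = 0.909 m.
U = (0.656) = 0.656 J.

0.656 J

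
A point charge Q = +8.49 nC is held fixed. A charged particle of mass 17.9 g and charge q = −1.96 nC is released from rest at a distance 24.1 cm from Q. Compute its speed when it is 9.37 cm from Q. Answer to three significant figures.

0.0104 m/s

Only the electrostatic force acts, so mechanical energy is conserved: ½mv² = U₁ − U₂ = kQq(1/r₁ − 1/r₂).
U₁ − U₂ = (8.99×10⁹ N·m²/C²)(8.49×10⁻⁹ C)(-1.96×10⁻⁹ C)(1/0.241 − 1/0.0937) = 9.76×10⁻⁷ J.
v = √(2·9.76×10⁻⁷/0.0179) = 0.0104 m/s.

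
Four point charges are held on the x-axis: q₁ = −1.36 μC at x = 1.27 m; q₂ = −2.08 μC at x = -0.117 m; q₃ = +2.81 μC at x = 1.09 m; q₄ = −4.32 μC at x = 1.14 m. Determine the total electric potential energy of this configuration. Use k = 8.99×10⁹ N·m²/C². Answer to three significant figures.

The assembly work is the sum of pairwise potential energies, U = Σ_{i<j} kqᵢqⱼ/rᵢⱼ.
Pair separations: r₁₂ = 1.39 m, r₁₃ = 0.180 m, r₁₄ = 0.130 m, r₂₃ = 1.21 m, r₂₄ = 1.26 m, r₃₄ = 0.0500 m.
Summing all 6 pair terms gives U = -1.93 J.

-1.93 J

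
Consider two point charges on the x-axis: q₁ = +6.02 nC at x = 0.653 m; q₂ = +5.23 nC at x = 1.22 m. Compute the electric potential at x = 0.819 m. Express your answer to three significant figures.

Electric potential is a scalar, so the contributions from each charge add algebraically: V = Σ kqᵢ/rᵢ.
Distances from the field point to each charge: r₁ = 0.166 m, r₂ = 0.401 m.
V = k[(6.02×10⁻⁹)/(0.166) + (5.23×10⁻⁹)/(0.401)] = 443 V.

443 V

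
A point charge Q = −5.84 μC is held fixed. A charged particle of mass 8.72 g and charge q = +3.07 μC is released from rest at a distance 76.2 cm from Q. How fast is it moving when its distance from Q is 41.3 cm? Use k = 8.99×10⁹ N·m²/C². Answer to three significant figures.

6.40 m/s

Only the electrostatic force acts, so mechanical energy is conserved: ½mv² = U₁ − U₂ = kQq(1/r₁ − 1/r₂).
U₁ − U₂ = (8.99×10⁹ N·m²/C²)(-5.84×10⁻⁶ C)(3.07×10⁻⁶ C)(1/0.762 − 1/0.413) = 0.179 J.
v = √(2·0.179/8.72×10⁻³) = 6.40 m/s.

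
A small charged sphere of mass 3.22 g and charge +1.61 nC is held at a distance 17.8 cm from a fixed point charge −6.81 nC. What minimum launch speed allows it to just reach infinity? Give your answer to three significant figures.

0.0185 m/s

To just escape, total mechanical energy must reach zero at infinity: ½mv²_min + U = 0, so ½mv²_min = −U = |kQq|/r.
|U| = |kQq|/r = (8.99×10⁹ N·m²/C²)(6.81×10⁻⁹)(1.61×10⁻⁹)/(0.178) = 5.54×10⁻⁷ J.
v_min = √(2|U|/m) = √(2·5.54×10⁻⁷/3.22×10⁻³) = 0.0185 m/s.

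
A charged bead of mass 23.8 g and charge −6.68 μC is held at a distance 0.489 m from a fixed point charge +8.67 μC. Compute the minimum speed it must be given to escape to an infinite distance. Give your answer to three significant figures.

To just escape, total mechanical energy must reach zero at infinity: ½mv²_min + U = 0, so ½mv²_min = −U = |kQq|/r.
|U| = |kQq|/r = (8.99×10⁹ N·m²/C²)(8.67×10⁻⁶)(6.68×10⁻⁶)/(0.489) = 1.06 J.
v_min = √(2|U|/m) = √(2·1.06/0.0238) = 9.46 m/s.

9.46 m/s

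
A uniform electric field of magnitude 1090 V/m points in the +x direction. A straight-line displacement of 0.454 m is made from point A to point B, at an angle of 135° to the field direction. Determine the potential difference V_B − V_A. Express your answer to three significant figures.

350 V

Only the component of displacement along E changes the potential: ΔV = −E·d·cosθ.
ΔV = −(1090 V/m)(0.454 m)cos135° = 350 V.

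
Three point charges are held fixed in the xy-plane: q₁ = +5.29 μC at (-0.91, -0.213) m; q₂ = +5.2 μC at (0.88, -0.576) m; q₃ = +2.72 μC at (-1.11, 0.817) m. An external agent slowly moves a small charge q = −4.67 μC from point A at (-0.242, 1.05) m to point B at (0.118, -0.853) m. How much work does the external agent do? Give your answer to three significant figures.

-0.115 J

For quasistatic motion the external work equals the change in potential energy: W_ext = qΔV = q(V_B − V_A).
At A: distances to the source charges are 1.43 m, 1.98 m, 0.899 m; V_A = Σ kqᵢ/rᵢ = 8.42×10⁴ V.
At B: distances to the source charges are 1.21 m, 0.811 m, 2.07 m; V_B = Σ kqᵢ/rᵢ = 1.09×10⁵ V.
ΔV = V_B − V_A = 2.46×10⁴ V.
W_ext = qΔV = (-4.67×10⁻⁶ C)(2.46×10⁴ V) = -0.115 J.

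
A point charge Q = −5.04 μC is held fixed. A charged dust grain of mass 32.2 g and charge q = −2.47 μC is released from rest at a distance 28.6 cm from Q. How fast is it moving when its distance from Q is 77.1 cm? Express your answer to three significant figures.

Only the electrostatic force acts, so mechanical energy is conserved: ½mv² = U₁ − U₂ = kQq(1/r₁ − 1/r₂).
U₁ − U₂ = (8.99×10⁹ N·m²/C²)(-5.04×10⁻⁶ C)(-2.47×10⁻⁶ C)(1/0.286 − 1/0.771) = 0.246 J.
v = √(2·0.246/0.0322) = 3.91 m/s.

3.91 m/s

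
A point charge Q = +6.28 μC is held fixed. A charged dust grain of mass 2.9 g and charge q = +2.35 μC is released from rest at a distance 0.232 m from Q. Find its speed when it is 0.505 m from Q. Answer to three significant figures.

14.6 m/s

Only the electrostatic force acts, so mechanical energy is conserved: ½mv² = U₁ − U₂ = kQq(1/r₁ − 1/r₂).
U₁ − U₂ = (8.99×10⁹ N·m²/C²)(6.28×10⁻⁶ C)(2.35×10⁻⁶ C)(1/0.232 − 1/0.505) = 0.309 J.
v = √(2·0.309/2.90×10⁻³) = 14.6 m/s.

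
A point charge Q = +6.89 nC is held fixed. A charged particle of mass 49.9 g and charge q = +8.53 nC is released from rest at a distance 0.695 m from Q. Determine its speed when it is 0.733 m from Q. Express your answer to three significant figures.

Only the electrostatic force acts, so mechanical energy is conserved: ½mv² = U₁ − U₂ = kQq(1/r₁ − 1/r₂).
U₁ − U₂ = (8.99×10⁹ N·m²/C²)(6.89×10⁻⁹ C)(8.53×10⁻⁹ C)(1/0.695 − 1/0.733) = 3.94×10⁻⁸ J.
v = √(2·3.94×10⁻⁸/0.0499) = 1.26×10⁻³ m/s.

1.26×10⁻³ m/s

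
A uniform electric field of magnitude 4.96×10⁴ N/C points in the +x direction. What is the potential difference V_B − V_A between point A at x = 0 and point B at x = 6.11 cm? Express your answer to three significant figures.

-3030 V

In a uniform field, potential decreases in the direction of E: V_B − V_A = −E·Δx.
V_B − V_A = −(4.96×10⁴ V/m)(0.0611 m) = -3030 V.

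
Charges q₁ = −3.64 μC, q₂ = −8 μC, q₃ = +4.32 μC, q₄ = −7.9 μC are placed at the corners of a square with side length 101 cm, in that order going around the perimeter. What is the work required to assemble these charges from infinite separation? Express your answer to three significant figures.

The work to assemble the configuration equals its total potential energy, U = Σ kqᵢqⱼ/rᵢⱼ over all pairs.
The four side pairs have separation 1.01 m and the two diagonal pairs 1.43 m.
Summing all 6 pair terms gives U = 0.203 J.

0.203 J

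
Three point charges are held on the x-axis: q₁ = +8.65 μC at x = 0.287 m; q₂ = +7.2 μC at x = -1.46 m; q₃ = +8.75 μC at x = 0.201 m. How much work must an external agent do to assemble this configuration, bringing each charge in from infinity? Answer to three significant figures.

8.57 J

The assembly work is the sum of pairwise potential energies, U = Σ_{i<j} kqᵢqⱼ/rᵢⱼ.
Pair separations: r₁₂ = 1.75 m, r₁₃ = 0.0860 m, r₂₃ = 1.66 m.
U = (0.320) + (7.91) + (0.341) = 8.57 J.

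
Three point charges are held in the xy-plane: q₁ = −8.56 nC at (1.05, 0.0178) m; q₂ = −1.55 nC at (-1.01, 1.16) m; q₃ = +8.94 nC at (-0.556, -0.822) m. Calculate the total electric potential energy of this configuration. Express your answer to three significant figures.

The assembly work is the sum of pairwise potential energies, U = Σ_{i<j} kqᵢqⱼ/rᵢⱼ.
Pair separations: r₁₂ = 2.36 m, r₁₃ = 1.81 m, r₂₃ = 2.03 m.
U = (5.06×10⁻⁸) + (-3.80×10⁻⁷) + (-6.13×10⁻⁸) = -3.90×10⁻⁷ J.

-3.90×10⁻⁷ J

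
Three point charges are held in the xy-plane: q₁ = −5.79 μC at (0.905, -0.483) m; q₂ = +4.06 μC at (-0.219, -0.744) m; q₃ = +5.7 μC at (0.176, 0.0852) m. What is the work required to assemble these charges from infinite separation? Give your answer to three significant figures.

The work to assemble the configuration equals its total potential energy, U = Σ kqᵢqⱼ/rᵢⱼ over all pairs.
Pair separations: r₁₂ = 1.15 m, r₁₃ = 0.924 m, r₂₃ = 0.918 m.
U = (-0.183) + (-0.321) + (0.227) = -0.278 J.

-0.278 J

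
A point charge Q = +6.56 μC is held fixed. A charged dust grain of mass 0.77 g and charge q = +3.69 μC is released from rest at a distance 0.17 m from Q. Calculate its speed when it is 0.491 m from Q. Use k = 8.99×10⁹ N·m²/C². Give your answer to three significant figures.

Only the electrostatic force acts, so mechanical energy is conserved: ½mv² = U₁ − U₂ = kQq(1/r₁ − 1/r₂).
U₁ − U₂ = (8.99×10⁹ N·m²/C²)(6.56×10⁻⁶ C)(3.69×10⁻⁶ C)(1/0.170 − 1/0.491) = 0.837 J.
v = √(2·0.837/7.70×10⁻⁴) = 46.6 m/s.

46.6 m/s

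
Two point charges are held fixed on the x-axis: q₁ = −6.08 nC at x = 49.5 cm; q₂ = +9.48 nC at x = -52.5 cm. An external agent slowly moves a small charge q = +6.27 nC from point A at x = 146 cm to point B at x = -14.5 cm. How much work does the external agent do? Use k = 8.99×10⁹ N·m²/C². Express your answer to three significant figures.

9.57×10⁻⁷ J

For quasistatic motion the external work equals the change in potential energy: W_ext = qΔV = q(V_B − V_A).
At A: distances to the source charges are 0.965 m, 1.98 m; V_A = Σ kqᵢ/rᵢ = -13.7 V.
At B: distances to the source charges are 0.640 m, 0.380 m; V_B = Σ kqᵢ/rᵢ = 139 V.
ΔV = V_B − V_A = 153 V.
W_ext = qΔV = (6.27×10⁻⁹ C)(153 V) = 9.57×10⁻⁷ J.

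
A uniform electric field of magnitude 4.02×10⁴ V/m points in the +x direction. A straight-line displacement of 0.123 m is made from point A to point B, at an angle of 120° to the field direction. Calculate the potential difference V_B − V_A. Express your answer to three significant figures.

Only the component of displacement along E changes the potential: ΔV = −E·d·cosθ.
ΔV = −(4.02×10⁴ V/m)(0.123 m)cos120° = 2470 V.

2470 V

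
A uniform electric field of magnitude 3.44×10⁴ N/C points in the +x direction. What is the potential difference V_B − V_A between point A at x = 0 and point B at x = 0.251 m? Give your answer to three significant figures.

-8630 V

In a uniform field, potential decreases in the direction of E: V_B − V_A = −E·Δx.
V_B − V_A = −(3.44×10⁴ V/m)(0.251 m) = -8630 V.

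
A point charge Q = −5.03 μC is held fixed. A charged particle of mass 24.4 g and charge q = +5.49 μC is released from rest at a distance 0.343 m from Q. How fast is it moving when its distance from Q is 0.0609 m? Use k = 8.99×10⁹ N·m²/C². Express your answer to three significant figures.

Only the electrostatic force acts, so mechanical energy is conserved: ½mv² = U₁ − U₂ = kQq(1/r₁ − 1/r₂).
U₁ − U₂ = (8.99×10⁹ N·m²/C²)(-5.03×10⁻⁶ C)(5.49×10⁻⁶ C)(1/0.343 − 1/0.0609) = 3.35 J.
v = √(2·3.35/0.0244) = 16.6 m/s.

16.6 m/s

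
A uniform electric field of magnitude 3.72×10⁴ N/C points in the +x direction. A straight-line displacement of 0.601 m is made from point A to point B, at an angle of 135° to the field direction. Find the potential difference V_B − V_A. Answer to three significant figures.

1.58×10⁴ V

Only the component of displacement along E changes the potential: ΔV = −E·d·cosθ.
ΔV = −(3.72×10⁴ V/m)(0.601 m)cos135° = 1.58×10⁴ V.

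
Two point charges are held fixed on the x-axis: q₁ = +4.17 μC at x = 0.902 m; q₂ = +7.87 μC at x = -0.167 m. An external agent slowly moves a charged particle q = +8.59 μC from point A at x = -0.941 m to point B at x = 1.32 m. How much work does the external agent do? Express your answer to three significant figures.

0.219 J

For quasistatic motion the external work equals the change in potential energy: W_ext = qΔV = q(V_B − V_A).
At A: distances to the source charges are 1.84 m, 0.774 m; V_A = Σ kqᵢ/rᵢ = 1.12×10⁵ V.
At B: distances to the source charges are 0.418 m, 1.49 m; V_B = Σ kqᵢ/rᵢ = 1.37×10⁵ V.
ΔV = V_B − V_A = 2.55×10⁴ V.
W_ext = qΔV = (8.59×10⁻⁶ C)(2.55×10⁴ V) = 0.219 J.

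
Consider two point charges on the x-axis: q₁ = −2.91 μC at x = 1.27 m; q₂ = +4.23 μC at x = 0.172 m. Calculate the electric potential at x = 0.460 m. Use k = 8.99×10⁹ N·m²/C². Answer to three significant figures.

9.97×10⁴ V

Electric potential is a scalar, so the contributions from each charge add algebraically: V = Σ kqᵢ/rᵢ.
Distances from the field point to each charge: r₁ = 0.810 m, r₂ = 0.288 m.
V = k[(-2.91×10⁻⁶)/(0.810) + (4.23×10⁻⁶)/(0.288)] = 9.97×10⁴ V.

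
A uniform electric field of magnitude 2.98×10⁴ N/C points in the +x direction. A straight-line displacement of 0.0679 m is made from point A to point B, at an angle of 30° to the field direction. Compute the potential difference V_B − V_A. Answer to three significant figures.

Only the component of displacement along E changes the potential: ΔV = −E·d·cosθ.
ΔV = −(2.98×10⁴ V/m)(0.0679 m)cos30° = -1750 V.

-1750 V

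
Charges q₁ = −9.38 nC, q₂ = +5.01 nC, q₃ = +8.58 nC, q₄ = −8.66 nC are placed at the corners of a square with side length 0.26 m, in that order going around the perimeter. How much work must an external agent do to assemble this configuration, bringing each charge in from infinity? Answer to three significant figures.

-2.93×10⁻⁶ J

The assembly work is the sum of pairwise potential energies, U = Σ_{i<j} kqᵢqⱼ/rᵢⱼ.
The four side pairs have separation 0.260 m and the two diagonal pairs 0.368 m.
Summing all 6 pair terms gives U = -2.93×10⁻⁶ J.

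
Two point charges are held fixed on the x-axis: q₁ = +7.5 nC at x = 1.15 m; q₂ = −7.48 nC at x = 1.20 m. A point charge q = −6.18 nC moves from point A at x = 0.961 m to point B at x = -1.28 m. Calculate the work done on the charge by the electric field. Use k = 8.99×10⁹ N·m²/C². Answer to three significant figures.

The work done by the electric force is W_field = −ΔU = −q(V_B − V_A) = q(V_A − V_B).
At A: distances to the source charges are 0.189 m, 0.239 m; V_A = Σ kqᵢ/rᵢ = 75.4 V.
At B: distances to the source charges are 2.43 m, 2.48 m; V_B = Σ kqᵢ/rᵢ = 0.632 V.
ΔV = V_B − V_A = -74.8 V.
W_field = −qΔV = −(-6.18×10⁻⁹ C)(-74.8 V) = -4.62×10⁻⁷ J.

-4.62×10⁻⁷ J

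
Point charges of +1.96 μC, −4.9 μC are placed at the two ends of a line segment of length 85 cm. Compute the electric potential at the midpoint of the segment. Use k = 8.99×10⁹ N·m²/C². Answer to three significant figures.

-6.22×10⁴ V

Electric potential is a scalar, so the contributions from each charge add algebraically: V = Σ kqᵢ/rᵢ.
Each charge is 0.425 m from the midpoint.
V = k[(1.96×10⁻⁶)/(0.425) + (-4.90×10⁻⁶)/(0.425)] = -6.22×10⁴ V.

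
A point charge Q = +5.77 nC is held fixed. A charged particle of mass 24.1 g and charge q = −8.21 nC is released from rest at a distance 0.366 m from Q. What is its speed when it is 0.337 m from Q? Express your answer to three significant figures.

2.88×10⁻³ m/s

Only the electrostatic force acts, so mechanical energy is conserved: ½mv² = U₁ − U₂ = kQq(1/r₁ − 1/r₂).
U₁ − U₂ = (8.99×10⁹ N·m²/C²)(5.77×10⁻⁹ C)(-8.21×10⁻⁹ C)(1/0.366 − 1/0.337) = 1.00×10⁻⁷ J.
v = √(2·1.00×10⁻⁷/0.0241) = 2.88×10⁻³ m/s.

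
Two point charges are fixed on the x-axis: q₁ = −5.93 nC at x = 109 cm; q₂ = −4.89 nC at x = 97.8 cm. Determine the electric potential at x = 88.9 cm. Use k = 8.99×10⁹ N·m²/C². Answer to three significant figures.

The total potential is the scalar sum of each charge's contribution, V = Σ kqᵢ/rᵢ.
Distances from the field point to each charge: r₁ = 0.201 m, r₂ = 0.0890 m.
V = k[(-5.93×10⁻⁹)/(0.201) + (-4.89×10⁻⁹)/(0.0890)] = -759 V.

-759 V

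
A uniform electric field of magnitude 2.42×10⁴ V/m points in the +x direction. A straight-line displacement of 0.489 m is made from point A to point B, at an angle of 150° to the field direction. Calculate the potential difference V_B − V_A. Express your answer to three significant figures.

1.02×10⁴ V

Only the component of displacement along E changes the potential: ΔV = −E·d·cosθ.
ΔV = −(2.42×10⁴ V/m)(0.489 m)cos150° = 1.02×10⁴ V.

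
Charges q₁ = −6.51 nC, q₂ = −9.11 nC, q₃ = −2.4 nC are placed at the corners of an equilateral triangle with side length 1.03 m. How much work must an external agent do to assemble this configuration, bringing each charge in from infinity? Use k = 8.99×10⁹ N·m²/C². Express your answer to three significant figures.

8.45×10⁻⁷ J

The work to assemble the configuration equals its total potential energy, U = Σ kqᵢqⱼ/rᵢⱼ over all pairs.
All three pair separations equal the side length, 1.03 m.
U = (5.18×10⁻⁷) + (1.36×10⁻⁷) + (1.91×10⁻⁷) = 8.45×10⁻⁷ J.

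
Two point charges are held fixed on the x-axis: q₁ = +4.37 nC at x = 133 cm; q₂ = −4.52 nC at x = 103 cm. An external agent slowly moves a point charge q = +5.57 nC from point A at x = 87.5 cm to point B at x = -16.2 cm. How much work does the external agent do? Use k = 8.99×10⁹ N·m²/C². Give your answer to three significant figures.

9.36×10⁻⁷ J

For quasistatic motion the external work equals the change in potential energy: W_ext = qΔV = q(V_B − V_A).
At A: distances to the source charges are 0.455 m, 0.155 m; V_A = Σ kqᵢ/rᵢ = -176 V.
At B: distances to the source charges are 1.49 m, 1.19 m; V_B = Σ kqᵢ/rᵢ = -7.76 V.
ΔV = V_B − V_A = 168 V.
W_ext = qΔV = (5.57×10⁻⁹ C)(168 V) = 9.36×10⁻⁷ J.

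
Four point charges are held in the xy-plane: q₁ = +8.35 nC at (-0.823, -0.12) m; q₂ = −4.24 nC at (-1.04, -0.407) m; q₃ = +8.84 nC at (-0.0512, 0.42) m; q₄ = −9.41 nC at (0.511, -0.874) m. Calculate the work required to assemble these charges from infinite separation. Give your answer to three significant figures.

The assembly work is the sum of pairwise potential energies, U = Σ_{i<j} kqᵢqⱼ/rᵢⱼ.
Pair separations: r₁₂ = 0.360 m, r₁₃ = 0.942 m, r₁₄ = 1.53 m, r₂₃ = 1.29 m, r₂₄ = 1.62 m, r₃₄ = 1.41 m.
Summing all 6 pair terms gives U = -1.21×10⁻⁶ J.

-1.21×10⁻⁶ J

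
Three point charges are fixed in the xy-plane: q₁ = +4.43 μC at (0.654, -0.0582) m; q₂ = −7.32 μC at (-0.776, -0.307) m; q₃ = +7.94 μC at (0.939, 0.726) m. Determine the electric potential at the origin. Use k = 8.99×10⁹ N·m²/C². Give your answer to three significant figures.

4.19×10⁴ V

The total potential is the scalar sum of each charge's contribution, V = Σ kqᵢ/rᵢ.
Distances from the field point to each charge: r₁ = 0.657 m, r₂ = 0.835 m, r₃ = 1.19 m.
V = k[(4.43×10⁻⁶)/(0.657) + (-7.32×10⁻⁶)/(0.835) + (7.94×10⁻⁶)/(1.19)] = 4.19×10⁴ V.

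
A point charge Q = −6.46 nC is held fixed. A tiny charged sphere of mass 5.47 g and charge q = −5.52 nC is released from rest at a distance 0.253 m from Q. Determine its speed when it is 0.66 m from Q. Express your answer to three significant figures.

0.0169 m/s

Only the electrostatic force acts, so mechanical energy is conserved: ½mv² = U₁ − U₂ = kQq(1/r₁ − 1/r₂).
U₁ − U₂ = (8.99×10⁹ N·m²/C²)(-6.46×10⁻⁹ C)(-5.52×10⁻⁹ C)(1/0.253 − 1/0.660) = 7.81×10⁻⁷ J.
v = √(2·7.81×10⁻⁷/5.47×10⁻³) = 0.0169 m/s.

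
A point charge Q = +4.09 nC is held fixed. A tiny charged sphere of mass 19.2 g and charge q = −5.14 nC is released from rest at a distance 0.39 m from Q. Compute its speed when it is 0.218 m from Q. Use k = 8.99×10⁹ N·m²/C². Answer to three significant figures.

Only the electrostatic force acts, so mechanical energy is conserved: ½mv² = U₁ − U₂ = kQq(1/r₁ − 1/r₂).
U₁ − U₂ = (8.99×10⁹ N·m²/C²)(4.09×10⁻⁹ C)(-5.14×10⁻⁹ C)(1/0.390 − 1/0.218) = 3.82×10⁻⁷ J.
v = √(2·3.82×10⁻⁷/0.0192) = 6.31×10⁻³ m/s.

6.31×10⁻³ m/s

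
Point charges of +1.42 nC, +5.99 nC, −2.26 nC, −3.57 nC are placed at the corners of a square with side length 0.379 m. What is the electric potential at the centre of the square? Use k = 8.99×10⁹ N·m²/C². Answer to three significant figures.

The total potential is the scalar sum of each charge's contribution, V = Σ kqᵢ/rᵢ.
The distance from each corner to the centre is a√2/2 = 0.268 m.
V = k[(1.42×10⁻⁹)/(0.268) + (5.99×10⁻⁹)/(0.268) + (-2.26×10⁻⁹)/(0.268) + (-3.57×10⁻⁹)/(0.268)] = 53.0 V.

53.0 V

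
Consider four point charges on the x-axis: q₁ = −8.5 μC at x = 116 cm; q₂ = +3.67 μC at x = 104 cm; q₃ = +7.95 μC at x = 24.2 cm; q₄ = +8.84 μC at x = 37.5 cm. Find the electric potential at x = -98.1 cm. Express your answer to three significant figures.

9.77×10⁴ V

The total potential is the scalar sum of each charge's contribution, V = Σ kqᵢ/rᵢ.
Distances from the field point to each charge: r₁ = 2.14 m, r₂ = 2.02 m, r₃ = 1.22 m, r₄ = 1.36 m.
V = k[(-8.50×10⁻⁶)/(2.14) + (3.67×10⁻⁶)/(2.02) + (7.95×10⁻⁶)/(1.22) + (8.84×10⁻⁶)/(1.36)] = 9.77×10⁴ V.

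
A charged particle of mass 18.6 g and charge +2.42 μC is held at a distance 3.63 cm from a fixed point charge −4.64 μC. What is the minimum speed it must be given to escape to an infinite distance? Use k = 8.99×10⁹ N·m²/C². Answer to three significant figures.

To just escape, total mechanical energy must reach zero at infinity: ½mv²_min + U = 0, so ½mv²_min = −U = |kQq|/r.
|U| = |kQq|/r = (8.99×10⁹ N·m²/C²)(4.64×10⁻⁶)(2.42×10⁻⁶)/(0.0363) = 2.78 J.
v_min = √(2|U|/m) = √(2·2.78/0.0186) = 17.3 m/s.

17.3 m/s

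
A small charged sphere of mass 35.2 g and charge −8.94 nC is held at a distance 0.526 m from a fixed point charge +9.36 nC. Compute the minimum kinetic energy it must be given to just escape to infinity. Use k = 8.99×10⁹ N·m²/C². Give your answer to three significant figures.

To just escape, total mechanical energy must reach zero at infinity: ½mv²_min + U = 0, so ½mv²_min = −U = |kQq|/r.
|U| = |kQq|/r = (8.99×10⁹ N·m²/C²)(9.36×10⁻⁹)(8.94×10⁻⁹)/(0.526) = 1.43×10⁻⁶ J.

1.43×10⁻⁶ J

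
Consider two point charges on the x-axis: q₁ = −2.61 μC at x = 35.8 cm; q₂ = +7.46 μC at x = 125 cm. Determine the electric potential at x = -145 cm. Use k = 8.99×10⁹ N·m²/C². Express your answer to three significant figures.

1.19×10⁴ V

The total potential is the scalar sum of each charge's contribution, V = Σ kqᵢ/rᵢ.
Distances from the field point to each charge: r₁ = 1.81 m, r₂ = 2.70 m.
V = k[(-2.61×10⁻⁶)/(1.81) + (7.46×10⁻⁶)/(2.70)] = 1.19×10⁴ V.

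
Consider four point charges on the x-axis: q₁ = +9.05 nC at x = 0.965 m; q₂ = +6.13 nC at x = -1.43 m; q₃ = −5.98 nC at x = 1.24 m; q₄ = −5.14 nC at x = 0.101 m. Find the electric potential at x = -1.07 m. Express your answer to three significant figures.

130 V

Electric potential is a scalar, so the contributions from each charge add algebraically: V = Σ kqᵢ/rᵢ.
Distances from the field point to each charge: r₁ = 2.04 m, r₂ = 0.360 m, r₃ = 2.31 m, r₄ = 1.17 m.
V = k[(9.05×10⁻⁹)/(2.04) + (6.13×10⁻⁹)/(0.360) + (-5.98×10⁻⁹)/(2.31) + (-5.14×10⁻⁹)/(1.17)] = 130 V.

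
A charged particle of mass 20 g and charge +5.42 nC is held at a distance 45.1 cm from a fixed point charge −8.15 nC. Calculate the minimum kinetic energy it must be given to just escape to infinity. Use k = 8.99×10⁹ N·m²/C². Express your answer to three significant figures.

To just escape, total mechanical energy must reach zero at infinity: ½mv²_min + U = 0, so ½mv²_min = −U = |kQq|/r.
|U| = |kQq|/r = (8.99×10⁹ N·m²/C²)(8.15×10⁻⁹)(5.42×10⁻⁹)/(0.451) = 8.81×10⁻⁷ J.

8.81×10⁻⁷ J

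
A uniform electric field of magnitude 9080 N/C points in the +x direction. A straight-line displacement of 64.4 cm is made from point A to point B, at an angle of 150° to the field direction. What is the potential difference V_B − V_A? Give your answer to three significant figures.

5060 V

Only the component of displacement along E changes the potential: ΔV = −E·d·cosθ.
ΔV = −(9080 V/m)(0.644 m)cos150° = 5060 V.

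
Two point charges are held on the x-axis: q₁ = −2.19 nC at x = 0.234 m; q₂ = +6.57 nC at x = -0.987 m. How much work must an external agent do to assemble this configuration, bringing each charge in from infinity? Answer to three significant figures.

The assembly work is the sum of pairwise potential energies, U = Σ_{i<j} kqᵢqⱼ/rᵢⱼ.
Pair separations: r₁₂ = 1.22 m.
U = (-1.06×10⁻⁷) = -1.06×10⁻⁷ J.

-1.06×10⁻⁷ J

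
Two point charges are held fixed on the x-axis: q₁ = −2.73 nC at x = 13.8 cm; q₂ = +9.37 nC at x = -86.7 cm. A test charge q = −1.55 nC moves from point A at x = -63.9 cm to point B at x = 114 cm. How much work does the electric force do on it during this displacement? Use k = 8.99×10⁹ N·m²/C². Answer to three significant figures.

The work done by the electric force is W_field = −ΔU = −q(V_B − V_A) = q(V_A − V_B).
At A: distances to the source charges are 0.777 m, 0.228 m; V_A = Σ kqᵢ/rᵢ = 338 V.
At B: distances to the source charges are 1.00 m, 2.01 m; V_B = Σ kqᵢ/rᵢ = 17.5 V.
ΔV = V_B − V_A = -320 V.
W_field = −qΔV = −(-1.55×10⁻⁹ C)(-320 V) = -4.97×10⁻⁷ J.

-4.97×10⁻⁷ J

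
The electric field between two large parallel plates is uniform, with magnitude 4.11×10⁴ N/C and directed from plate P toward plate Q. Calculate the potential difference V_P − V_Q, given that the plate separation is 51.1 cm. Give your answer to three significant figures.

In a uniform field, potential decreases in the direction of E: ΔV = −E·d for a displacement d parallel to E.
Going from Q to P is a displacement of 51.1 cm opposite to the field, so V_P − V_Q = +Ed = 2.10×10⁴ V.

2.10×10⁴ V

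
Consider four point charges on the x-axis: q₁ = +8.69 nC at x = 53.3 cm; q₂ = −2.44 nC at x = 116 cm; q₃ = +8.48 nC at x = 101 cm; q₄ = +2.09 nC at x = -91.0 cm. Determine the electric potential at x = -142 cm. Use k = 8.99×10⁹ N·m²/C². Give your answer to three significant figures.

99.7 V

Electric potential is a scalar, so the contributions from each charge add algebraically: V = Σ kqᵢ/rᵢ.
Distances from the field point to each charge: r₁ = 1.95 m, r₂ = 2.58 m, r₃ = 2.43 m, r₄ = 0.510 m.
V = k[(8.69×10⁻⁹)/(1.95) + (-2.44×10⁻⁹)/(2.58) + (8.48×10⁻⁹)/(2.43) + (2.09×10⁻⁹)/(0.510)] = 99.7 V.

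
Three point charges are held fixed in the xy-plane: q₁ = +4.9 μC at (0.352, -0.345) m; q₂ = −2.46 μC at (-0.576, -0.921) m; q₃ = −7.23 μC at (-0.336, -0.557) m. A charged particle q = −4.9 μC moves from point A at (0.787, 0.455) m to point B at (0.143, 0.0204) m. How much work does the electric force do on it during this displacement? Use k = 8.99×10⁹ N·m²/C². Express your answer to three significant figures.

0.0264 J

The work done by the electric force is W_field = −ΔU = −q(V_B − V_A) = q(V_A − V_B).
At A: distances to the source charges are 0.911 m, 1.94 m, 1.51 m; V_A = Σ kqᵢ/rᵢ = -6040 V.
At B: distances to the source charges are 0.421 m, 1.18 m, 0.750 m; V_B = Σ kqᵢ/rᵢ = -661 V.
ΔV = V_B − V_A = 5380 V.
W_field = −qΔV = −(-4.90×10⁻⁶ C)(5380 V) = 0.0264 J.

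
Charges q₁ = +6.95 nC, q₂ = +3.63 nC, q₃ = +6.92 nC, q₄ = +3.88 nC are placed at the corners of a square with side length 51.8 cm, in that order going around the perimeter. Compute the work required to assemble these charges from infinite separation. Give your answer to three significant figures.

The assembly work is the sum of pairwise potential energies, U = Σ_{i<j} kqᵢqⱼ/rᵢⱼ.
The four side pairs have separation 0.518 m and the two diagonal pairs 0.733 m.
Summing all 6 pair terms gives U = 2.57×10⁻⁶ J.

2.57×10⁻⁶ J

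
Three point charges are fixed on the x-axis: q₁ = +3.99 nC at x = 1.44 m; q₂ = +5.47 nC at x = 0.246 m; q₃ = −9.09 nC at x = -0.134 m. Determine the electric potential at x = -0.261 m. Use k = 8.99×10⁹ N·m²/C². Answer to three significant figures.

The total potential is the scalar sum of each charge's contribution, V = Σ kqᵢ/rᵢ.
Distances from the field point to each charge: r₁ = 1.70 m, r₂ = 0.507 m, r₃ = 0.127 m.
V = k[(3.99×10⁻⁹)/(1.70) + (5.47×10⁻⁹)/(0.507) + (-9.09×10⁻⁹)/(0.127)] = -525 V.

-525 V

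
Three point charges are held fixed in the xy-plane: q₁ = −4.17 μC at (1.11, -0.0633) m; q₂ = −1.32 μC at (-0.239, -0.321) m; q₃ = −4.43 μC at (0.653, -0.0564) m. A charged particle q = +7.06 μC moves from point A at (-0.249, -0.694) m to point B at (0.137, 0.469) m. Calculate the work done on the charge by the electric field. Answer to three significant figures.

0.0605 J

The work done by the electric force is W_field = −ΔU = −q(V_B − V_A) = q(V_A − V_B).
At A: distances to the source charges are 1.50 m, 0.373 m, 1.10 m; V_A = Σ kqᵢ/rᵢ = -9.29×10⁴ V.
At B: distances to the source charges are 1.11 m, 0.875 m, 0.736 m; V_B = Σ kqᵢ/rᵢ = -1.01×10⁵ V.
ΔV = V_B − V_A = -8570 V.
W_field = −qΔV = −(7.06×10⁻⁶ C)(-8570 V) = 0.0605 J.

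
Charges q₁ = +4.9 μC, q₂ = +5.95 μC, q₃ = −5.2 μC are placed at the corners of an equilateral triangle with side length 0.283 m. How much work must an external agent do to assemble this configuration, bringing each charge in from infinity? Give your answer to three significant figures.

The work to assemble the configuration equals its total potential energy, U = Σ kqᵢqⱼ/rᵢⱼ over all pairs.
All three pair separations equal the side length, 0.283 m.
U = (0.926) + (-0.809) + (-0.983) = -0.866 J.

-0.866 J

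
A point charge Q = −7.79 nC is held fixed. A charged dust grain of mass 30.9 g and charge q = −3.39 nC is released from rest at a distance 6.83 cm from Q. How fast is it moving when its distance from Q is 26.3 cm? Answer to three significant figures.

Only the electrostatic force acts, so mechanical energy is conserved: ½mv² = U₁ − U₂ = kQq(1/r₁ − 1/r₂).
U₁ − U₂ = (8.99×10⁹ N·m²/C²)(-7.79×10⁻⁹ C)(-3.39×10⁻⁹ C)(1/0.0683 − 1/0.263) = 2.57×10⁻⁶ J.
v = √(2·2.57×10⁻⁶/0.0309) = 0.0129 m/s.

0.0129 m/s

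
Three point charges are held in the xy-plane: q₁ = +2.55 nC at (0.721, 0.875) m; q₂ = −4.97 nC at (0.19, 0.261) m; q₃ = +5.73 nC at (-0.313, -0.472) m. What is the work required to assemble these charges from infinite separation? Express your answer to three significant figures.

The assembly work is the sum of pairwise potential energies, U = Σ_{i<j} kqᵢqⱼ/rᵢⱼ.
Pair separations: r₁₂ = 0.812 m, r₁₃ = 1.70 m, r₂₃ = 0.889 m.
U = (-1.40×10⁻⁷) + (7.74×10⁻⁸) + (-2.88×10⁻⁷) = -3.51×10⁻⁷ J.

-3.51×10⁻⁷ J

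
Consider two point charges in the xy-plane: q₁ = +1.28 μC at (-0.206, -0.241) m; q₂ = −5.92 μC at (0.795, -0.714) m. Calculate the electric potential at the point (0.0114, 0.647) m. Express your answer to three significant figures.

-2.13×10⁴ V

Electric potential is a scalar, so the contributions from each charge add algebraically: V = Σ kqᵢ/rᵢ.
Distances from the field point to each charge: r₁ = 0.914 m, r₂ = 1.57 m.
V = k[(1.28×10⁻⁶)/(0.914) + (-5.92×10⁻⁶)/(1.57)] = -2.13×10⁴ V.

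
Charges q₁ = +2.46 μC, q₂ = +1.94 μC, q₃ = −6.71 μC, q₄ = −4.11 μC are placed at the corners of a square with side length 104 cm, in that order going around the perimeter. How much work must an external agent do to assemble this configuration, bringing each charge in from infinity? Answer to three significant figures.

-0.0699 J

The assembly work is the sum of pairwise potential energies, U = Σ_{i<j} kqᵢqⱼ/rᵢⱼ.
The four side pairs have separation 1.04 m and the two diagonal pairs 1.47 m.
Summing all 6 pair terms gives U = -0.0699 J.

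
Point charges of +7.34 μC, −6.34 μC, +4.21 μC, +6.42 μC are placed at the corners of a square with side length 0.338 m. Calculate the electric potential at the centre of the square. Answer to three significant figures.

4.37×10⁵ V

The total potential is the scalar sum of each charge's contribution, V = Σ kqᵢ/rᵢ.
The distance from each corner to the centre is a√2/2 = 0.239 m.
V = k[(7.34×10⁻⁶)/(0.239) + (-6.34×10⁻⁶)/(0.239) + (4.21×10⁻⁶)/(0.239) + (6.42×10⁻⁶)/(0.239)] = 4.37×10⁵ V.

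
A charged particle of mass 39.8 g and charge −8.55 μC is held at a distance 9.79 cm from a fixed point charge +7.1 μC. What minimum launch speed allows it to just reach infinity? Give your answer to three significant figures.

To just escape, total mechanical energy must reach zero at infinity: ½mv²_min + U = 0, so ½mv²_min = −U = |kQq|/r.
|U| = |kQq|/r = (8.99×10⁹ N·m²/C²)(7.10×10⁻⁶)(8.55×10⁻⁶)/(0.0979) = 5.57 J.
v_min = √(2|U|/m) = √(2·5.57/0.0398) = 16.7 m/s.

16.7 m/s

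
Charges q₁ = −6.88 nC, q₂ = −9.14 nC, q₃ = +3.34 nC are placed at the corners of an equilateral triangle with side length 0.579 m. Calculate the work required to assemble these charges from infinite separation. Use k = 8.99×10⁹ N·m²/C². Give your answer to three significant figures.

1.46×10⁻⁷ J

The work to assemble the configuration equals its total potential energy, U = Σ kqᵢqⱼ/rᵢⱼ over all pairs.
All three pair separations equal the side length, 0.579 m.
U = (9.76×10⁻⁷) + (-3.57×10⁻⁷) + (-4.74×10⁻⁷) = 1.46×10⁻⁷ J.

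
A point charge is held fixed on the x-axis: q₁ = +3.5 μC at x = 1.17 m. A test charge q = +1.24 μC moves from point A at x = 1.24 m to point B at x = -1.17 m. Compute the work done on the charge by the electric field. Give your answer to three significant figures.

The work done by the electric force is W_field = −ΔU = −q(V_B − V_A) = q(V_A − V_B).
At A: distance to the source charge is 0.0700 m; V_A = kq₁/r = 4.49×10⁵ V.
At B: distance to the source charge is 2.34 m; V_B = kq₁/r = 1.34×10⁴ V.
ΔV = V_B − V_A = -4.36×10⁵ V.
W_field = −qΔV = −(1.24×10⁻⁶ C)(-4.36×10⁵ V) = 0.541 J.

0.541 J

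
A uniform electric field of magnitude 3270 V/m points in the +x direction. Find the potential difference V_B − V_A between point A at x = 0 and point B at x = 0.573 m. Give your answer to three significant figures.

In a uniform field, potential decreases in the direction of E: V_B − V_A = −E·Δx.
V_B − V_A = −(3270 V/m)(0.573 m) = -1870 V.

-1870 V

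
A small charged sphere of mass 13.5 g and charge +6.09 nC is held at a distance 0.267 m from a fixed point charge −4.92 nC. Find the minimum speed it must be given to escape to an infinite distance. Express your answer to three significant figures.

To just escape, total mechanical energy must reach zero at infinity: ½mv²_min + U = 0, so ½mv²_min = −U = |kQq|/r.
|U| = |kQq|/r = (8.99×10⁹ N·m²/C²)(4.92×10⁻⁹)(6.09×10⁻⁹)/(0.267) = 1.01×10⁻⁶ J.
v_min = √(2|U|/m) = √(2·1.01×10⁻⁶/0.0135) = 0.0122 m/s.

0.0122 m/s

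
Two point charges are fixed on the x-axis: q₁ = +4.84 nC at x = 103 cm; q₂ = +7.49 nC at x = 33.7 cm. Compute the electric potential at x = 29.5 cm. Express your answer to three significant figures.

1660 V

The total potential is the scalar sum of each charge's contribution, V = Σ kqᵢ/rᵢ.
Distances from the field point to each charge: r₁ = 0.735 m, r₂ = 0.0420 m.
V = k[(4.84×10⁻⁹)/(0.735) + (7.49×10⁻⁹)/(0.0420)] = 1660 V.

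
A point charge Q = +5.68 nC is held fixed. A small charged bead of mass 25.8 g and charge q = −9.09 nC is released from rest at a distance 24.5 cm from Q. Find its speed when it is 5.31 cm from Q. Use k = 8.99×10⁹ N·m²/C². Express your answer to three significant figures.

0.0230 m/s

Only the electrostatic force acts, so mechanical energy is conserved: ½mv² = U₁ − U₂ = kQq(1/r₁ − 1/r₂).
U₁ − U₂ = (8.99×10⁹ N·m²/C²)(5.68×10⁻⁹ C)(-9.09×10⁻⁹ C)(1/0.245 − 1/0.0531) = 6.85×10⁻⁶ J.
v = √(2·6.85×10⁻⁶/0.0258) = 0.0230 m/s.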